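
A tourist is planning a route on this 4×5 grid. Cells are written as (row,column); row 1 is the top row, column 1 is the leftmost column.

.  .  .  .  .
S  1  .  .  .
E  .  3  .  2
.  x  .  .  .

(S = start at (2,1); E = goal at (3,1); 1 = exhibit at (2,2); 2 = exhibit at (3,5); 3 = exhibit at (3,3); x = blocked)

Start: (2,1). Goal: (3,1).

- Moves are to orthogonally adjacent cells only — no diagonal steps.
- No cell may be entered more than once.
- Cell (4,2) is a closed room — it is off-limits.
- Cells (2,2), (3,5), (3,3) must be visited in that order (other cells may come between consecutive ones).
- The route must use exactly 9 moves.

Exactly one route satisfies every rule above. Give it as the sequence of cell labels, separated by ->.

(2,1) -> (2,2) -> (2,3) -> (2,4) -> (2,5) -> (3,5) -> (3,4) -> (3,3) -> (3,2) -> (3,1)

The waypoints must appear in the order (2,2), (3,5), (3,3), with no cell reused.
Route from (2,1): 4× right (reaching (2,5)), down to (3,5), 4× left (reaching (3,1)) — 9 moves in all.
Check: order respected (1 at step 1, 2 at step 5, 3 at step 7); 9 moves as required.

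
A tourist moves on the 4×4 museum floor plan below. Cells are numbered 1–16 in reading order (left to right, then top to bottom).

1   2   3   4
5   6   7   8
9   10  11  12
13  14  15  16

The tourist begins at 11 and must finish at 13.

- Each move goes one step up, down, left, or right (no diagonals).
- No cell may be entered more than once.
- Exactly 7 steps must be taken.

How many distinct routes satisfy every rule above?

13

Need simple routes of exactly 7 moves from 11 to 13 (Manhattan distance 3, so 2 moves are spent on a detour and 2 undoing it).
Branch systematically from the start, pruning whenever the remaining move budget drops below the Manhattan distance to 13 or differs from it in parity. Grouping the completions by first move — via 7: 7; via 15: 1; via 10: 1; via 12: 4 — and summing: 7 + 1 + 1 + 4 = 13.
That gives 13 routes.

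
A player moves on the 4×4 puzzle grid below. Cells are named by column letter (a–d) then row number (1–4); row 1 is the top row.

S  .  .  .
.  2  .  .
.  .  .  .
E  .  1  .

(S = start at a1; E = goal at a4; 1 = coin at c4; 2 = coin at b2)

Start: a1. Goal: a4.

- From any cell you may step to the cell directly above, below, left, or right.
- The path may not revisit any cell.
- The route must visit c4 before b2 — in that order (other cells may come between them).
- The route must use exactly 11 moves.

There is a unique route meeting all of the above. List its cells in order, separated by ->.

The waypoints must appear in the order c4, b2, with no cell reused.
Route from a1: right 2 to c1, down 3 to c4, left 1 to b4, up 2 to b2, left 1 to a2, down 2 to a4 — 11 moves in all.
Check: order respected (1 at step 5, 2 at step 8); 11 moves as required.

a1 -> b1 -> c1 -> c2 -> c3 -> c4 -> b4 -> b3 -> b2 -> a2 -> a3 -> a4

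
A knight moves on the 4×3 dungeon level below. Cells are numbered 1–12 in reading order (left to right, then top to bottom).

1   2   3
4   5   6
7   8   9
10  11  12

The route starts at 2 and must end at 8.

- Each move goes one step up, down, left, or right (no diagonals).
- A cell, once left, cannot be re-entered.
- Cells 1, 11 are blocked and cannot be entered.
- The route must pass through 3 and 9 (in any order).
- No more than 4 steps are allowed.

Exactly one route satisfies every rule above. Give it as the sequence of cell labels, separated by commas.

2, 3, 6, 9, 8

The 4-move cap with required stops at 3, 9 leaves no slack for detours.
Route from 2: right 1 to 3, down 2 to 9, left 1 to 8 — 4 moves in all.
Check: all required cells visited; 4 ≤ 4 moves.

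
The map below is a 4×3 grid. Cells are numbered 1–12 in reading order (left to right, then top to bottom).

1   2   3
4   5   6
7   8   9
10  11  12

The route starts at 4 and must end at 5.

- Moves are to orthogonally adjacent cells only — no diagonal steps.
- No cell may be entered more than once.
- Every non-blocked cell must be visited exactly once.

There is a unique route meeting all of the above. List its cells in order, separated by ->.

4 -> 1 -> 2 -> 3 -> 6 -> 9 -> 12 -> 11 -> 10 -> 7 -> 8 -> 5

Need to visit all 12 open cells exactly once, starting at 4 and ending at 5.
Cell 1 has only two open neighbours (4 and 2), so the path must pass straight through it: one of those is the cell it's entered from and the other is where it exits.
Route from 4: up to 1, 2× right (reaching 3), 3× down (reaching 12), 2× left (reaching 10), up to 7, right to 8, up to 5 — 11 moves in all.
Check: all 12 open cells covered.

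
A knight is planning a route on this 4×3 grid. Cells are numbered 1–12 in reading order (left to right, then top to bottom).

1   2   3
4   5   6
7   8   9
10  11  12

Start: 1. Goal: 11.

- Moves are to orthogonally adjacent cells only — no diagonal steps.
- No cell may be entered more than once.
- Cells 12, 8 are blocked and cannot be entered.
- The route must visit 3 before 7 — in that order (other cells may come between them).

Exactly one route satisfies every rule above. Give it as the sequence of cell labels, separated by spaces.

1 2 3 6 5 4 7 10 11

The waypoints must appear in the order 3, 7, with no cell reused.
Route from 1: 2× right (reaching 3), down to 6, 2× left (reaching 4), 2× down (reaching 10), right to 11 — 8 moves in all.
Check: order respected (3 at step 2, 7 at step 6).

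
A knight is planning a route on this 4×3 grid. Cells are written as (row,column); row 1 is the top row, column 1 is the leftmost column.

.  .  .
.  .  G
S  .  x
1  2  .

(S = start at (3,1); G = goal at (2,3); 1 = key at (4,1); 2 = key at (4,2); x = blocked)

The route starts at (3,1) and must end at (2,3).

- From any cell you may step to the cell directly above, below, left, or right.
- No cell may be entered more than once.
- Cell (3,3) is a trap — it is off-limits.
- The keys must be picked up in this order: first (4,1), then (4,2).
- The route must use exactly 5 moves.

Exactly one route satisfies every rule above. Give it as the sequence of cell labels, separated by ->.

(3,1) -> (4,1) -> (4,2) -> (3,2) -> (2,2) -> (2,3)

The waypoints must appear in the order (4,1), (4,2), with no cell reused.
Route from (3,1): down to (4,1), right to (4,2), 2× up (reaching (2,2)), right to (2,3) — 5 moves in all.
Check: order respected (1 at step 1, 2 at step 2); 5 moves as required.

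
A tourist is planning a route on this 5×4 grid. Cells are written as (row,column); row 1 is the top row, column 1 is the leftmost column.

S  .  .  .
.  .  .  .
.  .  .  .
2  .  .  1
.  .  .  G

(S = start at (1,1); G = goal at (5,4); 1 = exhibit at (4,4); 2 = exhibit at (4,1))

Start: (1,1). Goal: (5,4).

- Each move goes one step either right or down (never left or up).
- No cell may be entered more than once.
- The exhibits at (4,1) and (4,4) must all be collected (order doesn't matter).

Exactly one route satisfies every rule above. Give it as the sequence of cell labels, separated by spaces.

(1,1) (2,1) (3,1) (4,1) (4,2) (4,3) (4,4) (5,4)

Moves only go right or down, so the column and row indices never decrease.
Route from (1,1): down 3 to (4,1), right 3 to (4,4), down 1 to (5,4) — 7 moves in all.
Check: all required cells visited.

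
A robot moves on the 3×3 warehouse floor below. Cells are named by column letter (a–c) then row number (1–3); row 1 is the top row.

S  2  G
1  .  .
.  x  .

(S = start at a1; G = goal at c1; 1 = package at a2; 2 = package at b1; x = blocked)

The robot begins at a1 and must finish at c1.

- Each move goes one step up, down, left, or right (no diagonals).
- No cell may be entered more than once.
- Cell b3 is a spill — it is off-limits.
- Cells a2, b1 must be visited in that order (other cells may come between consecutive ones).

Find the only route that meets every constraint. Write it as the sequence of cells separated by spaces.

a1 a2 b2 b1 c1

The waypoints must appear in the order a2, b1, with no cell reused.
Route from a1: down to a2, right to b2, up to b1, right to c1 — 4 moves in all.
Check: order respected (1 at step 1, 2 at step 3).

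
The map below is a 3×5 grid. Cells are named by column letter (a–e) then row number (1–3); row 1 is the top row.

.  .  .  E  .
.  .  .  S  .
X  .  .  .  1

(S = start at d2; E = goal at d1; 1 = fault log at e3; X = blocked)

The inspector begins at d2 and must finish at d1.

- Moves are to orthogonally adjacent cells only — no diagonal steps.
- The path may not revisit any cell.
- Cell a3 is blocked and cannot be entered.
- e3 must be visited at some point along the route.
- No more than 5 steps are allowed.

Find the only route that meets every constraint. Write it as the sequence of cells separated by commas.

Any route must reach e3 and still end at d1 within 5 moves, so the order of the required stops is forced.
Route from d2: down 1 to d3, right 1 to e3, up 2 to e1, left 1 to d1 — 5 moves in all.
Check: all required cells visited; 5 ≤ 5 moves.

d2, d3, e3, e2, e1, d1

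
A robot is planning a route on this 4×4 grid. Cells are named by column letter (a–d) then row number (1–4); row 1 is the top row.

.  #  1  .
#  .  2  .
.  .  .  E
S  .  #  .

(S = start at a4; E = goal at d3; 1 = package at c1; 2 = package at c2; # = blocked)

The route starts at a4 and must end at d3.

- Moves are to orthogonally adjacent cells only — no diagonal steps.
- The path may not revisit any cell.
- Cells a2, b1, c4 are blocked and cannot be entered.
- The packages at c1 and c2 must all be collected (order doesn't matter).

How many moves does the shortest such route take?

Any route passes through c1 and c2 in some order between a4 and d3. Summing Manhattan distances along each leg and taking the cheapest ordering (a4 → c1 → c2 → d3) gives a lower bound of 5 + 1 + 2 = 8 moves.
A route of 8 moves achieves this: a4 → a3 → b3 → b2 → c2 → c1 → d1 → d2 → d3.
Since 8 matches the lower bound, it is optimal.

8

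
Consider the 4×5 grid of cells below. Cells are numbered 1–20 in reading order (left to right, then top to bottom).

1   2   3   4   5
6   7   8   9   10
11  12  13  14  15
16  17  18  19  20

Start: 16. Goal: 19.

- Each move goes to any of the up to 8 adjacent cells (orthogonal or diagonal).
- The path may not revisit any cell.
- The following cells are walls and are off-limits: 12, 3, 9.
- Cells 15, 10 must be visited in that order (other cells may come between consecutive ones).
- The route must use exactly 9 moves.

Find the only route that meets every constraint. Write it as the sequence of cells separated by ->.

The waypoints must appear in the order 15, 10, with no cell reused.
Route from 16: 2× right (reaching 18), up-right to 14, right to 15, up to 10, up-left to 4, down-left to 8, down to 13, down-right to 19 — 9 moves in all.
Check: order respected (15 at step 4, 10 at step 5); 9 moves as required.

16 -> 17 -> 18 -> 14 -> 15 -> 10 -> 4 -> 8 -> 13 -> 19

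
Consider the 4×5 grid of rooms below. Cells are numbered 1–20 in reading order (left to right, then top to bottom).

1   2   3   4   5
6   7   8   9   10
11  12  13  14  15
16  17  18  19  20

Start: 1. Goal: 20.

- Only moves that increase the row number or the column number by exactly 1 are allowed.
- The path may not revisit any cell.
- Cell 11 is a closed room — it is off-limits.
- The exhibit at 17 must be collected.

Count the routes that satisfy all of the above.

2

A right/down-only route from 1 to 20 makes exactly 3 down-moves and 4 right-moves in some order.
With no other constraints that would be C(7,3) = 35 routes.
Split at 17 and multiply the segment counts (each segment already excludes blocked cells): 1→17: 2; 17→20: 1; product = 2.
That gives 2 routes.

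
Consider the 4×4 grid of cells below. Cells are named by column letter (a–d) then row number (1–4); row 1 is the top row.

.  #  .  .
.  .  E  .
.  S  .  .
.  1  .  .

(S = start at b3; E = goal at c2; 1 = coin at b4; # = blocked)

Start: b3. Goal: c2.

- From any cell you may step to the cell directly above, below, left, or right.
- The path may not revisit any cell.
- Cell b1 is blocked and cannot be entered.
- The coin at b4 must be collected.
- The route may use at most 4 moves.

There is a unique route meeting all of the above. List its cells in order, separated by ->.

b3 -> b4 -> c4 -> c3 -> c2

The 4-move cap with required stops at b4 leaves no slack for detours.
Route from b3: down 1 to b4, right 1 to c4, up 2 to c2 — 4 moves in all.
Check: all required cells visited; 4 ≤ 4 moves.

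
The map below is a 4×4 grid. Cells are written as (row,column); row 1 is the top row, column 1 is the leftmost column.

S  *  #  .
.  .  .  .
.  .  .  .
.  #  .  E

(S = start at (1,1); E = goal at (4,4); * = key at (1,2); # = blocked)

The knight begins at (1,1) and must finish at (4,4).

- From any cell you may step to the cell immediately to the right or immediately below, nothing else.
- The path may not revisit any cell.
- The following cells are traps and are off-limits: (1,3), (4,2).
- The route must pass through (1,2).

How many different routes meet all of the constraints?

5

A right/down-only route from (1,1) to (4,4) makes exactly 3 down-moves and 3 right-moves in some order.
With no other constraints that would be C(6,3) = 20 routes.
Split at (1,2) and multiply the segment counts (each segment already excludes blocked cells): (1,1)→(1,2): 1; (1,2)→(4,4): 5; product = 5.
That gives 5 routes.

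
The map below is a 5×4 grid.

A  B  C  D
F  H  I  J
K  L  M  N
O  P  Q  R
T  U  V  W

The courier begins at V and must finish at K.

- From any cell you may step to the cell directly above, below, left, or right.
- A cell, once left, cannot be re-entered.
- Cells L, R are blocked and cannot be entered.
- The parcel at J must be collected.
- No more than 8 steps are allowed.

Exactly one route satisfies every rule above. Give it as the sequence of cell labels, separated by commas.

V, Q, M, N, J, I, H, F, K

Any route must reach J and still end at K within 8 moves, so the order of the required stops is forced.
Route from V: up 2 to M, right 1 to N, up 1 to J, left 3 to F, down 1 to K — 8 moves in all.
Check: all required cells visited; 8 ≤ 8 moves.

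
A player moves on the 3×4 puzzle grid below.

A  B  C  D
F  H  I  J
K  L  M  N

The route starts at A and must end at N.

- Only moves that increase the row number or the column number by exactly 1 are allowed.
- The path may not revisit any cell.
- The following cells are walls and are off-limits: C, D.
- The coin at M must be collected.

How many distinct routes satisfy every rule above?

5

A right/down-only route from A to N makes exactly 2 down-moves and 3 right-moves in some order.
With no other constraints that would be C(5,2) = 10 routes.
Split at M and multiply the segment counts (each segment already excludes blocked cells): A→M: 5; M→N: 1; product = 5.
That gives 5 routes.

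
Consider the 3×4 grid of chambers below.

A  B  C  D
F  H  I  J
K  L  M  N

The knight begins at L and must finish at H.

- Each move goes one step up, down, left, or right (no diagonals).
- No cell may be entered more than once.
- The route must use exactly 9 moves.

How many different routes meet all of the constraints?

4

Need simple routes of exactly 9 moves from L to H (Manhattan distance 1, so 4 moves are spent on a detour and 4 undoing it).
Enumerating: L K F A B C D J I H | L M I J D C B A F H | L M N J D C B A F H | L M N J I C B A F H.
That gives 4 routes.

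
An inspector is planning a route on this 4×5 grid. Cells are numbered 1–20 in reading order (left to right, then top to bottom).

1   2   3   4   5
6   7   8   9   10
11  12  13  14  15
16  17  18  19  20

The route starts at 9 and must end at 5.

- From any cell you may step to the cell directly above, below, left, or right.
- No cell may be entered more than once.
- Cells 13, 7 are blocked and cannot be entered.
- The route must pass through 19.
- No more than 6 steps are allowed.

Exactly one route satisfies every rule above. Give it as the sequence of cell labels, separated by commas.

The budget equals the shortest possible length, so every move has to be on a shortest route through the required cells.
Route from 9: 2× down (reaching 19), right to 20, 3× up (reaching 5) — 6 moves in all.
Check: all required cells visited; 6 ≤ 6 moves.

9, 14, 19, 20, 15, 10, 5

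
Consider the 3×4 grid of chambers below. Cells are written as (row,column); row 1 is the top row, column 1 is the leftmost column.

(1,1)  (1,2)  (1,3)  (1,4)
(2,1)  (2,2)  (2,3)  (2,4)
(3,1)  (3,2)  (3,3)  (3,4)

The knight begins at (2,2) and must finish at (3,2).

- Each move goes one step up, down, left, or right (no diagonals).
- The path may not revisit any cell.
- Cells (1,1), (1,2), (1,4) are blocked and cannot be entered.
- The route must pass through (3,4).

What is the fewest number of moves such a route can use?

Any route passes through (3,4) somewhere between (2,2) and (3,2). Summing Manhattan distances along the two legs ((2,2) → (3,4) → (3,2)) gives a lower bound of 3 + 2 = 5 moves.
A route of 5 moves achieves this: (2,2) → (2,3) → (2,4) → (3,4) → (3,3) → (3,2).
Since 5 matches the lower bound, it is optimal.

5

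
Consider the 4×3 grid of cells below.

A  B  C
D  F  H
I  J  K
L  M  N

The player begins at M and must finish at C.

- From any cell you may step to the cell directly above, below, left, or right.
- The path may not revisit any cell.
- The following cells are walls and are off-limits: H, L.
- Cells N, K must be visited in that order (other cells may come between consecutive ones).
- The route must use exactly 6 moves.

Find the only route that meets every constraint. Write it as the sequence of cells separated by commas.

The waypoints must appear in the order N, K, with no cell reused.
Route from M: right 1 to N, up 1 to K, left 1 to J, up 2 to B, right 1 to C — 6 moves in all.
Check: order respected (N at step 1, K at step 2); 6 moves as required.

M, N, K, J, F, B, C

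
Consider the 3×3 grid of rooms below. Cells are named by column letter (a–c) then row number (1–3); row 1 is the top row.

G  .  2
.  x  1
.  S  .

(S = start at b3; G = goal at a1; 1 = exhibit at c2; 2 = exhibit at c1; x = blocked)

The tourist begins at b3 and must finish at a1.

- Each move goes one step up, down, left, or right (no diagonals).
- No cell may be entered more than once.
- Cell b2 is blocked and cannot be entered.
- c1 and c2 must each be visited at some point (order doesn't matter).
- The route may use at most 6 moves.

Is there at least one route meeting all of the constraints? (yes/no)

yes

One route that works: b3 → c3 → c2 → c1 → b1 → a1.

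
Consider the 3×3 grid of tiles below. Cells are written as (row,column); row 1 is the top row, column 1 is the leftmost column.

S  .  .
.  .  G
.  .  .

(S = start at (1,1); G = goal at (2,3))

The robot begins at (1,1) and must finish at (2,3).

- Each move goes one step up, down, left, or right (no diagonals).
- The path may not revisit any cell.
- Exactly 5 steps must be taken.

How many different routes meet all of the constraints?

5

Need simple routes of exactly 5 moves from (1,1) to (2,3) (Manhattan distance 3, so 1 moves are spent on a detour and 1 undoing it).
Enumerating: (1,1) (2,1) (3,1) (3,2) (2,2) (2,3) | (1,1) (2,1) (3,1) (3,2) (3,3) (2,3) | (1,1) (2,1) (2,2) (1,2) (1,3) (2,3) | (1,1) (2,1) (2,2) (3,2) (3,3) (2,3) | (1,1) (1,2) (2,2) (3,2) (3,3) (2,3).
That gives 5 routes.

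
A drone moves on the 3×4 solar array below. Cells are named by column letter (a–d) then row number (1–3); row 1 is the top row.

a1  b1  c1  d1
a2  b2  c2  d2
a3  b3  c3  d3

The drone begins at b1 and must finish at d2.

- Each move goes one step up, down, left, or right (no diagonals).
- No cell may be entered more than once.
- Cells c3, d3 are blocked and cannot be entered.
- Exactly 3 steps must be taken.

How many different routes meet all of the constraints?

3

Need simple routes of exactly 3 moves from b1 to d2 (Manhattan distance 3, so 0 moves are spent on a detour and 0 undoing it).
Enumerating: b1 b2 c2 d2 | b1 c1 c2 d2 | b1 c1 d1 d2.
That gives 3 routes.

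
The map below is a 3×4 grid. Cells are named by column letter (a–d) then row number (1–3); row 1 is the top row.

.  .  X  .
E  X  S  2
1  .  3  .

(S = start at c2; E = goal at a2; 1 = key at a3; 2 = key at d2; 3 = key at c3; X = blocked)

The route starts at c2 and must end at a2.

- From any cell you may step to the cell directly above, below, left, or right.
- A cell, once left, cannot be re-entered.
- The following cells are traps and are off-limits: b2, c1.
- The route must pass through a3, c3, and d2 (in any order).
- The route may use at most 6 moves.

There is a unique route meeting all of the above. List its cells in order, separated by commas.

Any route must reach a3, c3, and d2 and still end at a2 within 6 moves, so the order of the required stops is forced.
Route from c2: right to d2, down to d3, 3× left (reaching a3), up to a2 — 6 moves in all.
Check: all required cells visited; 6 ≤ 6 moves.

c2, d2, d3, c3, b3, a3, a2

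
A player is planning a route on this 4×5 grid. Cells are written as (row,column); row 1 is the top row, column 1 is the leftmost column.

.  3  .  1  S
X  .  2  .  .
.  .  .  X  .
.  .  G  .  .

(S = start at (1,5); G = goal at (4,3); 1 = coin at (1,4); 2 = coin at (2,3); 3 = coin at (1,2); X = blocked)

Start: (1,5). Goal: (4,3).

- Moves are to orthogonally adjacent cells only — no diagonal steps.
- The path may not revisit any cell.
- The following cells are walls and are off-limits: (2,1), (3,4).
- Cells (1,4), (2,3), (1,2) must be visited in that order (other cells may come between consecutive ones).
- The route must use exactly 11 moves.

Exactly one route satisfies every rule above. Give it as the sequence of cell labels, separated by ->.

The waypoints must appear in the order (1,4), (2,3), (1,2), with no cell reused.
Route from (1,5): left to (1,4), down to (2,4), left to (2,3), up to (1,3), left to (1,2), 2× down (reaching (3,2)), left to (3,1), down to (4,1), 2× right (reaching (4,3)) — 11 moves in all.
Check: order respected (1 at step 1, 2 at step 3, 3 at step 5); 11 moves as required.

(1,5) -> (1,4) -> (2,4) -> (2,3) -> (1,3) -> (1,2) -> (2,2) -> (3,2) -> (3,1) -> (4,1) -> (4,2) -> (4,3)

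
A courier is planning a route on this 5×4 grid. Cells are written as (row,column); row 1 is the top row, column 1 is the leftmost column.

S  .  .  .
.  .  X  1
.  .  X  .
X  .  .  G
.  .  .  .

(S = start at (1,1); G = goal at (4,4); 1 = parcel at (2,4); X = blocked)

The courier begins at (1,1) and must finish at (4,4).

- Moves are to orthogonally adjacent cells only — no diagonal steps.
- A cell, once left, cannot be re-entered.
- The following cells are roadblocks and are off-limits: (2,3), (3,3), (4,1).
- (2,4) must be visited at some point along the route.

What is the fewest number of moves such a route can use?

Any route passes through (2,4) somewhere between (1,1) and (4,4). Summing Manhattan distances along the two legs ((1,1) → (2,4) → (4,4)) gives a lower bound of 4 + 2 = 6 moves.
A route of 6 moves achieves this: (1,1) → (1,2) → (1,3) → (1,4) → (2,4) → (3,4) → (4,4).
Since 6 matches the lower bound, it is optimal.

6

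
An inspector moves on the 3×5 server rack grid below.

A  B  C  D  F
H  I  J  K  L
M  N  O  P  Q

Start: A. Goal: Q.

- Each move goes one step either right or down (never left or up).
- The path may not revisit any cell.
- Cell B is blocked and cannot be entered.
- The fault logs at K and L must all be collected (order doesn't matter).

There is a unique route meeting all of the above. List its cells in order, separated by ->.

Moves only go right or down, so the column and row indices never decrease.
Route from A: down 1 to H, right 4 to L, down 1 to Q — 6 moves in all.
Check: all required cells visited.

A -> H -> I -> J -> K -> L -> Q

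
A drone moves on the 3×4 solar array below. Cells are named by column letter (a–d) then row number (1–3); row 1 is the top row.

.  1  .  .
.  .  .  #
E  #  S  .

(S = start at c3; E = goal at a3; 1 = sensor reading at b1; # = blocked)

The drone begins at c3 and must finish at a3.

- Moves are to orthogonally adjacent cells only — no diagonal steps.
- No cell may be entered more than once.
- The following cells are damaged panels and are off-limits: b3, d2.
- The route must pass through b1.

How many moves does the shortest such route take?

Any route passes through b1 somewhere between c3 and a3. Summing Manhattan distances along the two legs (c3 → b1 → a3) gives a lower bound of 3 + 3 = 6 moves.
A route of 6 moves achieves this: c3 → c2 → c1 → b1 → b2 → a2 → a3.
Since 6 matches the lower bound, it is optimal.

6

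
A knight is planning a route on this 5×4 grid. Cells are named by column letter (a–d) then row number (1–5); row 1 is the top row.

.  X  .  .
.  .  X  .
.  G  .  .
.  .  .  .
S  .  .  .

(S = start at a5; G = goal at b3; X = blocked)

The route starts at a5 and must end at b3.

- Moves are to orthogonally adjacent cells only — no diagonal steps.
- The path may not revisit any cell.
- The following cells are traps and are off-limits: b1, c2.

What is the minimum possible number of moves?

3

The Manhattan distance from a5 to b3 is |5−3| + |1−2| = 3, so at least 3 moves are needed.
A route of 3 moves achieves this: a5 → a4 → a3 → b3.
Since 3 matches the lower bound, it is optimal.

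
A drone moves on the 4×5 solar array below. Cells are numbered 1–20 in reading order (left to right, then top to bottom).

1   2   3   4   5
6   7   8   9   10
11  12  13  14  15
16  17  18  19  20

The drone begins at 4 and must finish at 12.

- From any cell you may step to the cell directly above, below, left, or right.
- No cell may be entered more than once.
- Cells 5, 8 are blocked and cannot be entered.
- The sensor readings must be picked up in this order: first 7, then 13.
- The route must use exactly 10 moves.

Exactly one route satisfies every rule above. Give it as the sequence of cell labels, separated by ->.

4 -> 3 -> 2 -> 7 -> 6 -> 11 -> 16 -> 17 -> 18 -> 13 -> 12

The waypoints must appear in the order 7, 13, with no cell reused.
Route from 4: 2× left (reaching 2), down to 7, left to 6, 2× down (reaching 16), 2× right (reaching 18), up to 13, left to 12 — 10 moves in all.
Check: order respected (7 at step 3, 13 at step 9); 10 moves as required.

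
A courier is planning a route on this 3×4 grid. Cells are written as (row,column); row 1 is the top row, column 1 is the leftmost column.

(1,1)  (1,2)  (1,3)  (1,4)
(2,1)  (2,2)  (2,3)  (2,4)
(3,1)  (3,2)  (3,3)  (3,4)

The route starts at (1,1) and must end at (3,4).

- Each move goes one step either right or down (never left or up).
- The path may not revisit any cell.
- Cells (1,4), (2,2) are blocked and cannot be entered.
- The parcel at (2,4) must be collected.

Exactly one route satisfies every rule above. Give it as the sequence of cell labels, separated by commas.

Moves only go right or down, so the column and row indices never decrease.
Route from (1,1): right 2 to (1,3), down 1 to (2,3), right 1 to (2,4), down 1 to (3,4) — 5 moves in all.
Check: all required cells visited.

(1,1), (1,2), (1,3), (2,3), (2,4), (3,4)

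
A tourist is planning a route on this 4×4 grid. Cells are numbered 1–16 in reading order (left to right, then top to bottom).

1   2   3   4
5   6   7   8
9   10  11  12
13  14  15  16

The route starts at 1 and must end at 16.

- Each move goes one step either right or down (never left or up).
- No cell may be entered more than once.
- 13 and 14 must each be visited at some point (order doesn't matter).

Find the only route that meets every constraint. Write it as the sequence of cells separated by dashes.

1 - 5 - 9 - 13 - 14 - 15 - 16

Moves only go right or down, so the column and row indices never decrease.
Route from 1: down 3 to 13, right 3 to 16 — 6 moves in all.
Check: all required cells visited.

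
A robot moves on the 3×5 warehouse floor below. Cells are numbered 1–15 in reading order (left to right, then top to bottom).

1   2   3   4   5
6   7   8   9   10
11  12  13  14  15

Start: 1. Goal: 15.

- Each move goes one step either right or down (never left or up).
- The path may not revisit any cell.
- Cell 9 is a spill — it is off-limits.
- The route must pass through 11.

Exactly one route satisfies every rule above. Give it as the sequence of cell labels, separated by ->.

1 -> 6 -> 11 -> 12 -> 13 -> 14 -> 15

Moves only go right or down, so the column and row indices never decrease.
Route from 1: 2× down (reaching 11), 4× right (reaching 15) — 6 moves in all.
Check: all required cells visited.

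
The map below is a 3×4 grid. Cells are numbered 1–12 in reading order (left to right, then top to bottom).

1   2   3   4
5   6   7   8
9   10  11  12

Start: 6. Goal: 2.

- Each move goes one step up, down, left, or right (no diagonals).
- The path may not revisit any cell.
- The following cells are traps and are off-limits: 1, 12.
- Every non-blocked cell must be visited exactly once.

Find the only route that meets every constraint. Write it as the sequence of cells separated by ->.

6 -> 5 -> 9 -> 10 -> 11 -> 7 -> 8 -> 4 -> 3 -> 2

Need to visit all 10 open cells exactly once, starting at 6 and ending at 2.
Cell 5 has only two open neighbours (9 and 6), so the path must pass straight through it: one of those is the cell it's entered from and the other is where it exits.
Route from 6: left 1 to 5, down 1 to 9, right 2 to 11, up 1 to 7, right 1 to 8, up 1 to 4, left 2 to 2 — 9 moves in all.
Check: all 10 open cells covered.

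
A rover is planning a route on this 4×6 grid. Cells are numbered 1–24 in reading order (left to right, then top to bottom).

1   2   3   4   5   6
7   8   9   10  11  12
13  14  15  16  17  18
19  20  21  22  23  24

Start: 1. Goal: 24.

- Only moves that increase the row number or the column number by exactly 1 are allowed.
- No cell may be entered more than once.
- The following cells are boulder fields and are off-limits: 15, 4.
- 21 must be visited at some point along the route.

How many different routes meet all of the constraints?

4

A right/down-only route from 1 to 24 makes exactly 3 down-moves and 5 right-moves in some order.
With no other constraints that would be C(8,3) = 56 routes.
Split at 21 and multiply the segment counts (each segment already excludes blocked cells): 1→21: 4; 21→24: 1; product = 4.
That gives 4 routes.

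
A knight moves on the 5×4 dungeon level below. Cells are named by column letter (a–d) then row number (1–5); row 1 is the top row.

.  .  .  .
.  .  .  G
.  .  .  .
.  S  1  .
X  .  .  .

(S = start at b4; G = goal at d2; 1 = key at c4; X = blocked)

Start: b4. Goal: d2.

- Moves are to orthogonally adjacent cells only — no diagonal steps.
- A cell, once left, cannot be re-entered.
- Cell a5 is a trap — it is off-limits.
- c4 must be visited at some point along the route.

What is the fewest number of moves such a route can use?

Any route passes through c4 somewhere between b4 and d2. Summing Manhattan distances along the two legs (b4 → c4 → d2) gives a lower bound of 1 + 3 = 4 moves.
A route of 4 moves achieves this: b4 → c4 → c3 → c2 → d2.
Since 4 matches the lower bound, it is optimal.

4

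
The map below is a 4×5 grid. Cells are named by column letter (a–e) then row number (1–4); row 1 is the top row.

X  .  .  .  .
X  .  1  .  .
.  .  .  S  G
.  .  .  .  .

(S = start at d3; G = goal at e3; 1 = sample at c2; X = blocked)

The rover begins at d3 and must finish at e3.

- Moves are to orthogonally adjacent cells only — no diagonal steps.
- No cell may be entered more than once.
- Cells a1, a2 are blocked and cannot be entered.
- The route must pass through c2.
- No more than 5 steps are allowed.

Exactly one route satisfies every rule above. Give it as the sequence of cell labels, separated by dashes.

The 5-move cap with required stops at c2 leaves no slack for detours.
Route from d3: left 1 to c3, up 1 to c2, right 2 to e2, down 1 to e3 — 5 moves in all.
Check: all required cells visited; 5 ≤ 5 moves.

d3 - c3 - c2 - d2 - e2 - e3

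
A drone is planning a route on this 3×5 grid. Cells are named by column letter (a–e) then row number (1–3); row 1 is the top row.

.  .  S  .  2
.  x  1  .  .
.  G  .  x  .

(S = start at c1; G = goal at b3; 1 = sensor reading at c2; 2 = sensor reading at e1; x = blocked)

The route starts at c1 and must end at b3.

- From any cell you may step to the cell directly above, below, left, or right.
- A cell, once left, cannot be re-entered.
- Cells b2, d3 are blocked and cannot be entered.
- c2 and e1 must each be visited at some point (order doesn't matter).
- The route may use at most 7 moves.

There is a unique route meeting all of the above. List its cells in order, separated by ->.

The 7-move cap with required stops at c2, e1 leaves no slack for detours.
Route from c1: 2× right (reaching e1), down to e2, 2× left (reaching c2), down to c3, left to b3 — 7 moves in all.
Check: all required cells visited; 7 ≤ 7 moves.

c1 -> d1 -> e1 -> e2 -> d2 -> c2 -> c3 -> b3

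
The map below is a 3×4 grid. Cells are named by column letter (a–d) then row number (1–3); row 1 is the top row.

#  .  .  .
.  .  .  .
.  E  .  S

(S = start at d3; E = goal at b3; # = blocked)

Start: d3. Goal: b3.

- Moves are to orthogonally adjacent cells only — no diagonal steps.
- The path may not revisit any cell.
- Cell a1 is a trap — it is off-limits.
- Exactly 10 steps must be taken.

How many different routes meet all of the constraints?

1

Need simple routes of exactly 10 moves from d3 to b3 (Manhattan distance 2, so 4 moves are spent on a detour and 4 undoing it).
Enumerating: d3 c3 c2 d2 d1 c1 b1 b2 a2 a3 b3.
That gives 1 route.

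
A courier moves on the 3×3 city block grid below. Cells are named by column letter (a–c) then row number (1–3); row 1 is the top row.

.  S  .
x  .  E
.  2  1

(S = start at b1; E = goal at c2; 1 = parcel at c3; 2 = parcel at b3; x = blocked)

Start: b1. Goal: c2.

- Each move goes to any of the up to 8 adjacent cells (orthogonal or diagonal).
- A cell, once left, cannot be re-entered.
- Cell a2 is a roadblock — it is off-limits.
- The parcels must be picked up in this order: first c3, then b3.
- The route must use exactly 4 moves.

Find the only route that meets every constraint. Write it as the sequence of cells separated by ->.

The waypoints must appear in the order c3, b3, with no cell reused.
Route from b1: down 1 to b2, down-right 1 to c3, left 1 to b3, up-right 1 to c2 — 4 moves in all.
Check: order respected (1 at step 2, 2 at step 3); 4 moves as required.

b1 -> b2 -> c3 -> b3 -> c2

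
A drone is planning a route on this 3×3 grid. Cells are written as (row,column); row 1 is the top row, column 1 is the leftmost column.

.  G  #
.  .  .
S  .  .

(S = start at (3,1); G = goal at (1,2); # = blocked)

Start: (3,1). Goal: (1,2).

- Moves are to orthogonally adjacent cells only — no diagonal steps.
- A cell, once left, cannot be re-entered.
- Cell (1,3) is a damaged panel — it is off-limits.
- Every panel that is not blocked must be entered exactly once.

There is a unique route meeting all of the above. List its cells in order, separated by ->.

(3,1) -> (3,2) -> (3,3) -> (2,3) -> (2,2) -> (2,1) -> (1,1) -> (1,2)

Need to visit all 8 open cells exactly once, starting at (3,1) and ending at (1,2).
Route from (3,1): right 2 to (3,3), up 1 to (2,3), left 2 to (2,1), up 1 to (1,1), right 1 to (1,2) — 7 moves in all.
Check: all 8 open cells covered.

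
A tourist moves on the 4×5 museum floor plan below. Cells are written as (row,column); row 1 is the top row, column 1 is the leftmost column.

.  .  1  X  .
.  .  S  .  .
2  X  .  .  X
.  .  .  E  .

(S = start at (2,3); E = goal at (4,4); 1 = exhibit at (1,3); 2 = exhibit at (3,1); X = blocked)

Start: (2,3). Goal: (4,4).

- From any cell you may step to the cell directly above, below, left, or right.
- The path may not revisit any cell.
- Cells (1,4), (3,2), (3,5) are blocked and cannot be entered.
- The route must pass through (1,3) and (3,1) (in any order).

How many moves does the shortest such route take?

Any route passes through (1,3) and (3,1) in some order between (2,3) and (4,4). Summing Manhattan distances along each leg and taking the cheapest ordering ((2,3) → (1,3) → (3,1) → (4,4)) gives a lower bound of 1 + 4 + 4 = 9 moves.
A route of 9 moves achieves this: (2,3) → (1,3) → (1,2) → (2,2) → (2,1) → (3,1) → (4,1) → (4,2) → (4,3) → (4,4).
Since 9 matches the lower bound, it is optimal.

9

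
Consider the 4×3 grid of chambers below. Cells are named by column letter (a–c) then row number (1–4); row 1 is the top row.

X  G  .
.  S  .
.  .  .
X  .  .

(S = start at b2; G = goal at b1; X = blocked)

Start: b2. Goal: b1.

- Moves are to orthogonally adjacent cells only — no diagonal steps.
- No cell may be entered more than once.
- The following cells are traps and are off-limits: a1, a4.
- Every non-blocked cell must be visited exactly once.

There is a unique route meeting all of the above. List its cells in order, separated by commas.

Need to visit all 10 open cells exactly once, starting at b2 and ending at b1.
Route from b2: left to a2, down to a3, right to b3, down to b4, right to c4, 3× up (reaching c1), left to b1 — 9 moves in all.
Check: all 10 open cells covered.

b2, a2, a3, b3, b4, c4, c3, c2, c1, b1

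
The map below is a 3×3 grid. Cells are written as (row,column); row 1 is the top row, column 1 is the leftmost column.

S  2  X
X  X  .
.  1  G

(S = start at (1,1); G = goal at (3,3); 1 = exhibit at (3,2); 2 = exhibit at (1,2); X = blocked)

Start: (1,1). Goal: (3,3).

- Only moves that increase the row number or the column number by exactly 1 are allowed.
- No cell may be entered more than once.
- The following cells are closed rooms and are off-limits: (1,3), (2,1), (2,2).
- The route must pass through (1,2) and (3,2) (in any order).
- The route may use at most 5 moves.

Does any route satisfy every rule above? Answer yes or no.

no

Right/down moves force the required cells to be taken in the order (1,2), (3,2). Every right/down route from (1,2) to (3,2) runs into a blocked cell, so that leg cannot be completed.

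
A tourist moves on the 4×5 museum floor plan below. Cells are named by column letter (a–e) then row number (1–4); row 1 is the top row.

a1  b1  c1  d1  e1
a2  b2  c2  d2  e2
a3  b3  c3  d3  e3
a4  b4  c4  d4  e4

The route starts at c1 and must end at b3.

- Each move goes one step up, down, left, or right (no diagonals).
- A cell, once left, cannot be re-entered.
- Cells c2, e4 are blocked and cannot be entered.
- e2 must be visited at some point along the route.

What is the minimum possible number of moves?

7

Any route passes through e2 somewhere between c1 and b3. Summing Manhattan distances along the two legs (c1 → e2 → b3) gives a lower bound of 3 + 4 = 7 moves.
A route of 7 moves achieves this: c1 → d1 → d2 → e2 → e3 → d3 → c3 → b3.
Since 7 matches the lower bound, it is optimal.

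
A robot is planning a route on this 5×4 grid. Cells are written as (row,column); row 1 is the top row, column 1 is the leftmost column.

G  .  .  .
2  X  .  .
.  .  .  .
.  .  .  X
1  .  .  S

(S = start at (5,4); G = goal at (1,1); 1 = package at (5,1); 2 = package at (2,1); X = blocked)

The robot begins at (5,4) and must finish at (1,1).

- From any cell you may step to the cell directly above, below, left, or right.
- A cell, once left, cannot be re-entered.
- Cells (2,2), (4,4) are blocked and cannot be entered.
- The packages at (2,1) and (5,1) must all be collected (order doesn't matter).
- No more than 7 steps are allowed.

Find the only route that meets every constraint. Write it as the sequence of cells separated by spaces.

Any route must reach (2,1) and (5,1) and still end at (1,1) within 7 moves, so the order of the required stops is forced.
Route from (5,4): 3× left (reaching (5,1)), 4× up (reaching (1,1)) — 7 moves in all.
Check: all required cells visited; 7 ≤ 7 moves.

(5,4) (5,3) (5,2) (5,1) (4,1) (3,1) (2,1) (1,1)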